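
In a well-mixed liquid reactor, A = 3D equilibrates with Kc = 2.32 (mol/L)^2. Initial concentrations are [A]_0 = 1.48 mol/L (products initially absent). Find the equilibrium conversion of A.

Let X = conversion of A; extent ξ = 1.48·X mol/L.
Concentrations: [A] = 1.48 − 1.48X; [D] = 4.44X.
Kc = [D]^3 / ([A]).
Equating to 2.32 (mol/L)^2: the physical root is X = 0.301.

X = 0.301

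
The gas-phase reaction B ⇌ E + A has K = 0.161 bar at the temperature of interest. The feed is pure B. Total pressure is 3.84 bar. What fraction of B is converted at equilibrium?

X = 0.201

Basis: 1 mol B initially; let X = conversion of B. Extent ξ = X.
Mole table: n_B = 1 − X; n_E = X; n_A = X.
n_T = Σnᵢ = 1 + X.
With p_i = (n_i/n_T)P, K = p_E p_A / (p_B).
This yields a degree-2 equation in X; solving on (0,1), X = 0.201.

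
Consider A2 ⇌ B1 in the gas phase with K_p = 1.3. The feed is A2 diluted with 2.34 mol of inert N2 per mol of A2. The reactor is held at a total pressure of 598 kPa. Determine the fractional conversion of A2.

X = 0.565

Let X = conversion of A2 (basis 1 mol A2); extent of reaction ξ = X.
Moles: n_A2 = 1 − X; n_B1 = X; n_I = 2.34 (inert).
Total moles n_T = 3.34 (Δν = 0, constant).
Mole fractions y_i = n_i/n_T; K_p = p_B1 / (p_A2) with p_i = y_i·P.
This yields a degree-1 equation in X; solving on (0,1), X = 0.565.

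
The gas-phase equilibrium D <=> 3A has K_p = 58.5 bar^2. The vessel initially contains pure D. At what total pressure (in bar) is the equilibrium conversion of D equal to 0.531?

P = 5.37 bar

Take 1 mol D as basis and let X be its fractional conversion, so ξ = X.
Moles: n_D = 1 − X; n_A = 3X.
n_T = Σnᵢ = 1 + 2X.
K_p = p_A^3 / (p_D) with p_i = (n_i/n_T)·P.
At X = 0.531: the mole-fraction product g(X) = Π y_i^ν_i = 2.027. Since K_p = g(X)·P^{2}, P = (K_p/g)^(1/2) = (58.5/2.027)^(1/2) = 5.37 bar.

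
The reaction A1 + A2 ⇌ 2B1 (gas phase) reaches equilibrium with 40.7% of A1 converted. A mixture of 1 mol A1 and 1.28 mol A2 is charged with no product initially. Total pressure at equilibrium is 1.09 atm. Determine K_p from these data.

K_p = 1.28

Take 1 mol A1 as basis and let X be its fractional conversion, so ξ = X.
Mole table: n_A1 = 1 − X; n_A2 = 1.28 − X; n_B1 = 2X.
Total moles n_T = 2.28 (Δν = 0, constant).
At X = 0.407: n_A1 = 0.593, n_A2 = 0.873, n_B1 = 0.814, n_T = 2.28.
p_i = (n_i/n_T)·P. K_p = p_B1^2 / (p_A1 p_A2) = 1.28.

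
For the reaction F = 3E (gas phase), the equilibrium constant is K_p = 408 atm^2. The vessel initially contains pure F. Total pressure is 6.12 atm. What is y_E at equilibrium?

Basis: 1 mol F initially; let X = conversion of F. Extent ξ = X.
Mole table: n_F = 1 − X; n_E = 3X.
n_T = Σnᵢ = 1 + 2X.
With p_i = (n_i/n_T)P, K_p = p_E^3 / (p_F).
Setting this equal to 408 atm^2 and taking the physical root (0 < X < 1) gives X = 0.809.
Then n_E = 2.43, n_T = 2.62, so y_E = 0.927.

y_E = 0.927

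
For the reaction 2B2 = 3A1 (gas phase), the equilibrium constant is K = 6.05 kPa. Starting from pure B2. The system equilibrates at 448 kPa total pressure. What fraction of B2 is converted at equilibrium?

Let X = conversion of B2 (basis 1 mol B2); extent of reaction ξ = 0.5X.
At extent ξ: n_B2 = 1 − X; n_A1 = 1.5X.
Total moles n_T = 1 + 0.5X.
Mole fractions y_i = n_i/n_T; K = p_A1^3 / (p_B2^2) with p_i = y_i·P.
Substituting and setting equal to 6.05 kPa gives a polynomial in X; the root in (0,1) is X = 0.146.

X = 0.146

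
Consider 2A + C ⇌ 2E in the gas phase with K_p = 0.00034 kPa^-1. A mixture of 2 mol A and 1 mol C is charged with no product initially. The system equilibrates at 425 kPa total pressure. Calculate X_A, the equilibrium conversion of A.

X = 0.171

Take 2 mol A as basis and let X be its fractional conversion, so ξ = X.
Species balance: n_A = 2 − 2X; n_C = 1 − X; n_E = 2X.
n_T = Σnᵢ = 3 − X.
y_i = n_i/n_T, p_i = y_i·P. K_p = p_E^2 / (p_A^2 p_C).
Setting this equal to 0.00034 kPa^-1 and taking the physical root (0 < X < 1) gives X = 0.171.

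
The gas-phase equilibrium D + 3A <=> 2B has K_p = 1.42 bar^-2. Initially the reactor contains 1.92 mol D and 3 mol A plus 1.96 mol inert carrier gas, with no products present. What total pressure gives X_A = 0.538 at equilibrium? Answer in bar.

Basis: 3 mol A initially; let X = conversion of A. Extent ξ = X.
At extent ξ: n_D = 1.92 − X; n_A = 3 − 3X; n_B = 2X; n_I = 1.96 (inert).
n_T = Σnᵢ = 6.88 − 2X.
K_p = p_B^2 / (p_D p_A^3) with p_i = (n_i/n_T)·P.
At X = 0.538: the mole-fraction product g(X) = Π y_i^ν_i = 10.6. Since K_p = g(X)·P^{-2}, P = (g/K_p)^(1/2) = (10.6/1.42)^(1/2) = 2.73 bar.

P = 2.73 bar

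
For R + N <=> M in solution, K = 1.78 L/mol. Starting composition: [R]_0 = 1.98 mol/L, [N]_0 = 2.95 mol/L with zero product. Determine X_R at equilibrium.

Let X = conversion of R; extent ξ = 1.98·X mol/L.
Concentrations: [R] = 1.98 − 1.98X; [N] = 2.95 − 1.98X; [M] = 1.98X.
K = [M] / ([R] [N]).
This equals 1.78 at X = 0.729 (the root in 0 < X < 1).

X = 0.729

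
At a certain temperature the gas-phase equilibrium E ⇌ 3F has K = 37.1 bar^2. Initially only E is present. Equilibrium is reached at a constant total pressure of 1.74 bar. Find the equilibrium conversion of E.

X = 0.824

Let X = conversion of E (basis 1 mol E); extent of reaction ξ = X.
At extent ξ: n_E = 1 − X; n_F = 3X.
n_T = Σnᵢ = 1 + 2X.
y_i = n_i/n_T, p_i = y_i·P. K = p_F^3 / (p_E).
Setting this equal to 37.1 bar^2 and taking the physical root (0 < X < 1) gives X = 0.824.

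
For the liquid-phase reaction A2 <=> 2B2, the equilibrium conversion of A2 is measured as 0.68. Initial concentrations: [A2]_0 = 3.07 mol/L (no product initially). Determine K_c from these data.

Let X = conversion of A2.
Concentrations: [A2] = 3.07 − 3.07X; [B2] = 6.14X.
At X = 0.68: [A2] = 0.982, [B2] = 4.18.
K_c = [B2]^2 / ([A2]) = 17.7 mol/L.

K_c = 17.7 mol/L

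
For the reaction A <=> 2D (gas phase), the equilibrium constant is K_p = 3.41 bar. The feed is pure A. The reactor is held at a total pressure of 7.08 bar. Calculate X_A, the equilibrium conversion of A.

X = 0.328

Let X = conversion of A (basis 1 mol A); extent of reaction ξ = X.
Mole table: n_A = 1 − X; n_D = 2X.
Summing: n_T = 1 + X.
y_i = n_i/n_T, p_i = y_i·P. K_p = p_D^2 / (p_A).
Setting this equal to 3.41 bar and taking the physical root (0 < X < 1) gives X = 0.328.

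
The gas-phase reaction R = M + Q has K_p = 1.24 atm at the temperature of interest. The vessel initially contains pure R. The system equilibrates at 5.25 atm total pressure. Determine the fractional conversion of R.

X = 0.437

Let X = conversion of R (basis 1 mol R); extent of reaction ξ = X.
At extent ξ: n_R = 1 − X; n_M = X; n_Q = X.
n_T = Σnᵢ = 1 + X.
Mole fractions y_i = n_i/n_T; K_p = p_M p_Q / (p_R) with p_i = y_i·P.
Substituting and setting equal to 1.24 atm gives a polynomial in X; the root in (0,1) is X = 0.437.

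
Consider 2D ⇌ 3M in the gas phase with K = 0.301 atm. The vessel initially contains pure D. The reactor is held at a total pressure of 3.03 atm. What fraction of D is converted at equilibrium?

X = 0.263

Let X = conversion of D (basis 1 mol D); extent of reaction ξ = 0.5X.
At extent ξ: n_D = 1 − X; n_M = 1.5X.
Total moles n_T = 1 + 0.5X.
With p_i = (n_i/n_T)P, K = p_M^3 / (p_D^2).
Setting this equal to 0.301 atm and taking the physical root (0 < X < 1) gives X = 0.263.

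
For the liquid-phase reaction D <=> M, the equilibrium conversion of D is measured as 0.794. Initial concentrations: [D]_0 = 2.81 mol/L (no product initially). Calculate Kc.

Kc = 3.85

Let X = conversion of D.
Concentrations: [D] = 2.81 − 2.81X; [M] = 2.81X.
At X = 0.794: [D] = 0.579, [M] = 2.23.
Kc = [M] / ([D]) = 3.85.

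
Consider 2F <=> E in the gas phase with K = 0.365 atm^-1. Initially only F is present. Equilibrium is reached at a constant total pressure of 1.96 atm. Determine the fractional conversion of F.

X = 0.491

Take 1 mol F as basis and let X be its fractional conversion, so ξ = 0.5X.
Moles: n_F = 1 − X; n_E = 0.5X.
n_T = Σnᵢ = 1 − 0.5X.
With p_i = (n_i/n_T)P, K = p_E / (p_F^2).
This yields a degree-2 equation in X; solving on (0,1), X = 0.491.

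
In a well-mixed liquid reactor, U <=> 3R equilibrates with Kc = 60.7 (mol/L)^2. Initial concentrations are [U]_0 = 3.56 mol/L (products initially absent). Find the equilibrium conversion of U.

Let X = conversion of U; extent ξ = 3.56·X mol/L.
Concentrations: [U] = 3.56 − 3.56X; [R] = 10.7X.
Kc = [R]^3 / ([U]).
Setting equal to 60.7 and solving for X on (0,1) gives X = 0.458.

X = 0.458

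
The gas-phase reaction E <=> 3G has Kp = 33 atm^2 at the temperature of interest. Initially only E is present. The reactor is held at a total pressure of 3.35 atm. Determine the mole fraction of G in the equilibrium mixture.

y_G = 0.816

Let X = conversion of E (basis 1 mol E); extent of reaction ξ = X.
Moles: n_E = 1 − X; n_G = 3X.
Summing: n_T = 1 + 2X.
Mole fractions y_i = n_i/n_T; Kp = p_G^3 / (p_E) with p_i = y_i·P.
This yields a degree-3 equation in X; solving on (0,1), X = 0.596.
Then n_G = 1.79, n_T = 2.19, so y_G = 0.816.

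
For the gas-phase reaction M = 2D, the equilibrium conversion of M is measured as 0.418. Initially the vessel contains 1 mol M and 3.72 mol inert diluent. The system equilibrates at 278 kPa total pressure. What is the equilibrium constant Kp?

Basis: 1 mol M initially; let X = conversion of M. Extent ξ = X.
Moles: n_M = 1 − X; n_D = 2X; n_I = 3.72 (inert).
n_T = Σnᵢ = 4.72 + X.
At X = 0.418: n_M = 0.582, n_D = 0.836, n_T = 5.14.
p_i = (n_i/n_T)·P. Kp = p_D^2 / (p_M) = 65 kPa.

Kp = 65 kPa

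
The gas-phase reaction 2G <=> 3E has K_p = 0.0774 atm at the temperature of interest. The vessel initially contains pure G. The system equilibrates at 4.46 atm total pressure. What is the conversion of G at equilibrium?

Basis: 1 mol G initially; let X = conversion of G. Extent ξ = 0.5X.
At extent ξ: n_G = 1 − X; n_E = 1.5X.
n_T = Σnᵢ = 1 + 0.5X.
With p_i = (n_i/n_T)P, K_p = p_E^3 / (p_G^2).
Substituting and setting equal to 0.0774 atm gives a polynomial in X; the root in (0,1) is X = 0.158.

X = 0.158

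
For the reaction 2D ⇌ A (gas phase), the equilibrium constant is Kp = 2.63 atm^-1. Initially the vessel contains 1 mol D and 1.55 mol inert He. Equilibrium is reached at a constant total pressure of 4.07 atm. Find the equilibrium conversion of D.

Basis: 1 mol D initially; let X = conversion of D. Extent ξ = 0.5X.
Species balance: n_D = 1 − X; n_A = 0.5X; n_I = 1.55 (inert).
Total moles n_T = 2.55 − 0.5X.
With p_i = (n_i/n_T)P, Kp = p_A / (p_D^2).
Equating to 2.63 atm^-1 and solving on 0 < X < 1: X = 0.727.

X = 0.727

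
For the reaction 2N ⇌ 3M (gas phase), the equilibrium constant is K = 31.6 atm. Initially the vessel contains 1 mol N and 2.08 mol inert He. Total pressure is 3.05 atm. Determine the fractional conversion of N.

Let X = conversion of N (basis 1 mol N); extent of reaction ξ = 0.5X.
Mole table: n_N = 1 − X; n_M = 1.5X; n_I = 2.08 (inert).
n_T = Σnᵢ = 3.08 + 0.5X.
Mole fractions y_i = n_i/n_T; K = p_M^3 / (p_N^2) with p_i = y_i·P.
Setting this equal to 31.6 atm and taking the physical root (0 < X < 1) gives X = 0.786.

X = 0.786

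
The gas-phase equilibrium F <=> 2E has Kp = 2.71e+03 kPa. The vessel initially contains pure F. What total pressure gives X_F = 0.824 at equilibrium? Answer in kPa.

Let X = conversion of F (basis 1 mol F); extent of reaction ξ = X.
At extent ξ: n_F = 1 − X; n_E = 2X.
Summing: n_T = 1 + X.
Kp = p_E^2 / (p_F) with p_i = (n_i/n_T)·P.
At X = 0.824: the mole-fraction product g(X) = Π y_i^ν_i = 8.46. Since Kp = g(X)·P^{1}, P = (Kp/g)^(1/1) = (2.71e+03/8.46)^(1/1) = 320 kPa.

P = 320 kPa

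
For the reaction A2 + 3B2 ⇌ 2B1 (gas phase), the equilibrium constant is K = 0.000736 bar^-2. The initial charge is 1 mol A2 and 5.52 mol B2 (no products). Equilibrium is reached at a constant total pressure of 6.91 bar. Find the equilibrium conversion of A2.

Take 1 mol A2 as basis and let X be its fractional conversion, so ξ = X.
At extent ξ: n_A2 = 1 − X; n_B2 = 5.52 − 3X; n_B1 = 2X.
Total moles n_T = 6.52 − 2X.
With p_i = (n_i/n_T)P, K = p_B1^2 / (p_A2 p_B2^3).
Substituting and setting equal to 0.000736 bar^-2 gives a polynomial in X; the root in (0,1) is X = 0.157.

X = 0.157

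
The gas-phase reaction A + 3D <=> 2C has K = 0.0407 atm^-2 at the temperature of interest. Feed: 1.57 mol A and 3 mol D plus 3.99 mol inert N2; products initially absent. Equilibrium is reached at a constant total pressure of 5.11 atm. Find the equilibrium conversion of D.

Basis: 3 mol D initially; let X = conversion of D. Extent ξ = X.
Species balance: n_A = 1.57 − X; n_D = 3 − 3X; n_C = 2X; n_I = 3.99 (inert).
Summing: n_T = 8.56 − 2X.
y_i = n_i/n_T, p_i = y_i·P. K = p_C^2 / (p_A p_D^3).
Equating to 0.0407 atm^-2 and solving on 0 < X < 1: X = 0.249.

X = 0.249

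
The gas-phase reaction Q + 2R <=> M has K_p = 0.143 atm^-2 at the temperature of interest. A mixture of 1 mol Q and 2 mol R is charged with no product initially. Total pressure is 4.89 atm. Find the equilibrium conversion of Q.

X = 0.474

Let X = conversion of Q (basis 1 mol Q); extent of reaction ξ = X.
At extent ξ: n_Q = 1 − X; n_R = 2 − 2X; n_M = X.
n_T = Σnᵢ = 3 − 2X.
y_i = n_i/n_T, p_i = y_i·P. K_p = p_M / (p_Q p_R^2).
This yields a degree-3 equation in X; solving on (0,1), X = 0.474.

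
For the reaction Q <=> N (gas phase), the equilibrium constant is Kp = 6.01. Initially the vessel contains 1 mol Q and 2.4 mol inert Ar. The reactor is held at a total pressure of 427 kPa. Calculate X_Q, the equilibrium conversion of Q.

X = 0.857

Let X = conversion of Q (basis 1 mol Q); extent of reaction ξ = X.
Species balance: n_Q = 1 − X; n_N = X; n_I = 2.4 (inert).
n_T stays at 3.4 (no change in mole number).
Mole fractions y_i = n_i/n_T; Kp = p_N / (p_Q) with p_i = y_i·P.
Equating to 6.01 and solving on 0 < X < 1: X = 0.857.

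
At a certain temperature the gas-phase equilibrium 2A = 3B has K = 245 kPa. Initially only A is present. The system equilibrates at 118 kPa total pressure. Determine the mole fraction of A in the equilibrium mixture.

y_A = 0.357

Basis: 1 mol A initially; let X = conversion of A. Extent ξ = 0.5X.
At extent ξ: n_A = 1 − X; n_B = 1.5X.
Summing: n_T = 1 + 0.5X.
With p_i = (n_i/n_T)P, K = p_B^3 / (p_A^2).
Substituting and setting equal to 245 kPa gives a polynomial in X; the root in (0,1) is X = 0.545.
Then n_A = 0.455, n_T = 1.27, so y_A = 0.357.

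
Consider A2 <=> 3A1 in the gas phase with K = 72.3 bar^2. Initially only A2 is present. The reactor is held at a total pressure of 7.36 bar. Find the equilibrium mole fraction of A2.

y_A2 = 0.280

Let X = conversion of A2 (basis 1 mol A2); extent of reaction ξ = X.
Mole table: n_A2 = 1 − X; n_A1 = 3X.
n_T = Σnᵢ = 1 + 2X.
With p_i = (n_i/n_T)P, K = p_A1^3 / (p_A2).
Equating to 72.3 bar^2 and solving on 0 < X < 1: X = 0.462.
Then n_A2 = 0.538, n_T = 1.92, so y_A2 = 0.280.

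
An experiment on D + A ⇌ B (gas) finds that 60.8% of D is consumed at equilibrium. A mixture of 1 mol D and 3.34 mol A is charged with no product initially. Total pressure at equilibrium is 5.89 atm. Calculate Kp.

Take 1 mol D as basis and let X be its fractional conversion, so ξ = X.
At extent ξ: n_D = 1 − X; n_A = 3.34 − X; n_B = X.
Summing: n_T = 4.34 − X.
At X = 0.608: n_D = 0.392, n_A = 2.73, n_B = 0.608, n_T = 3.73.
p_i = (n_i/n_T)·P. Kp = p_B / (p_D p_A) = 0.36 atm^-1.

Kp = 0.36 atm^-1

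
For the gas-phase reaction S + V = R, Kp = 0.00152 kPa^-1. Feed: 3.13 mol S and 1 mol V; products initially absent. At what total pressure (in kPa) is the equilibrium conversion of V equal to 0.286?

P = 356 kPa

Let X = conversion of V (basis 1 mol V); extent of reaction ξ = X.
Species balance: n_S = 3.13 − X; n_V = 1 − X; n_R = X.
Total moles n_T = 4.13 − X.
Kp = p_R / (p_S p_V) with p_i = (n_i/n_T)·P.
At X = 0.286: the mole-fraction product g(X) = Π y_i^ν_i = 0.5414. Since Kp = g(X)·P^{-1}, P = (g/Kp)^(1/1) = (0.5414/0.00152)^(1/1) = 356 kPa.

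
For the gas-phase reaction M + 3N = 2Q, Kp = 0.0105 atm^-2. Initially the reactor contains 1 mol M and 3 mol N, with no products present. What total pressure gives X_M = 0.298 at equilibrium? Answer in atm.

Let X = conversion of M (basis 1 mol M); extent of reaction ξ = X.
Mole table: n_M = 1 − X; n_N = 3 − 3X; n_Q = 2X.
n_T = Σnᵢ = 4 − 2X.
Kp = p_Q^2 / (p_M p_N^3) with p_i = (n_i/n_T)·P.
At X = 0.298: the mole-fraction product g(X) = Π y_i^ν_i = 0.6277. Since Kp = g(X)·P^{-2}, P = (g/Kp)^(1/2) = (0.6277/0.0105)^(1/2) = 7.73 atm.

P = 7.73 atm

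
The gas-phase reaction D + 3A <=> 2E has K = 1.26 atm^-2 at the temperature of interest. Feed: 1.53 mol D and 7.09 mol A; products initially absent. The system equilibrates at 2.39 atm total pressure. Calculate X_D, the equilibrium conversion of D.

X = 0.700

Take 1.53 mol D as basis and let X be its fractional conversion, so ξ = 1.53X.
Species balance: n_D = 1.53 − 1.53X; n_A = 7.09 − 4.59X; n_E = 3.06X.
n_T = Σnᵢ = 8.62 − 3.06X.
With p_i = (n_i/n_T)P, K = p_E^2 / (p_D p_A^3).
This yields a degree-4 equation in X; solving on (0,1), X = 0.700.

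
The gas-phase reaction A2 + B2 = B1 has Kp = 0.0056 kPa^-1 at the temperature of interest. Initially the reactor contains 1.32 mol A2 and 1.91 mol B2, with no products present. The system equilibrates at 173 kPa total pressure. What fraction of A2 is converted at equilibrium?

X = 0.338

Let X = conversion of A2 (basis 1.32 mol A2); extent of reaction ξ = 1.32X.
At extent ξ: n_A2 = 1.32 − 1.32X; n_B2 = 1.91 − 1.32X; n_B1 = 1.32X.
n_T = Σnᵢ = 3.23 − 1.32X.
Mole fractions y_i = n_i/n_T; Kp = p_B1 / (p_A2 p_B2) with p_i = y_i·P.
Equating to 0.0056 kPa^-1 and solving on 0 < X < 1: X = 0.338.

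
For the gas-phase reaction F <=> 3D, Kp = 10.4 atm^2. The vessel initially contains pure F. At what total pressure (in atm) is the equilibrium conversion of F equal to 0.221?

Take 1 mol F as basis and let X be its fractional conversion, so ξ = X.
Species balance: n_F = 1 − X; n_D = 3X.
Summing: n_T = 1 + 2X.
Kp = p_D^3 / (p_F) with p_i = (n_i/n_T)·P.
At X = 0.221: the mole-fraction product g(X) = Π y_i^ν_i = 0.1799. Since Kp = g(X)·P^{2}, P = (Kp/g)^(1/2) = (10.4/0.1799)^(1/2) = 7.6 atm.

P = 7.6 atm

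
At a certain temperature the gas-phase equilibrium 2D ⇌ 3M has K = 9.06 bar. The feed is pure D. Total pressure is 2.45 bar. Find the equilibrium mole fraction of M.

y_M = 0.697

Take 1 mol D as basis and let X be its fractional conversion, so ξ = 0.5X.
Species balance: n_D = 1 − X; n_M = 1.5X.
Summing: n_T = 1 + 0.5X.
y_i = n_i/n_T, p_i = y_i·P. K = p_M^3 / (p_D^2).
Setting this equal to 9.06 bar and taking the physical root (0 < X < 1) gives X = 0.606.
Then n_M = 0.908, n_T = 1.3, so y_M = 0.697.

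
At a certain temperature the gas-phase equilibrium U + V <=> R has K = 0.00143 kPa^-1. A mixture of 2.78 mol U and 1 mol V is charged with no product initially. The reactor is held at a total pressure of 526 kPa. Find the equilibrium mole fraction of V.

Basis: 1 mol V initially; let X = conversion of V. Extent ξ = X.
At extent ξ: n_U = 2.78 − X; n_V = 1 − X; n_R = X.
Total moles n_T = 3.78 − X.
Mole fractions y_i = n_i/n_T; K = p_R / (p_U p_V) with p_i = y_i·P.
Substituting and setting equal to 0.00143 kPa^-1 gives a polynomial in X; the root in (0,1) is X = 0.348.
Then n_V = 0.652, n_T = 3.43, so y_V = 0.190.

y_V = 0.190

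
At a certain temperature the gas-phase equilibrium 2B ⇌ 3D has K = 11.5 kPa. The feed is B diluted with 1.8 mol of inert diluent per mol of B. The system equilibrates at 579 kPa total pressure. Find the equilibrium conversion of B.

X = 0.219

Let X = conversion of B (basis 1 mol B); extent of reaction ξ = 0.5X.
Species balance: n_B = 1 − X; n_D = 1.5X; n_I = 1.8 (inert).
Total moles n_T = 2.8 + 0.5X.
Mole fractions y_i = n_i/n_T; K = p_D^3 / (p_B^2) with p_i = y_i·P.
Substituting and setting equal to 11.5 kPa gives a polynomial in X; the root in (0,1) is X = 0.219.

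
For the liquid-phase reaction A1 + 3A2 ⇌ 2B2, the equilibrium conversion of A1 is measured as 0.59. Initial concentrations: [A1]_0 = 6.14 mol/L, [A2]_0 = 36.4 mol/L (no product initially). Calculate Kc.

Let X = conversion of A1.
Concentrations: [A1] = 6.14 − 6.14X; [A2] = 36.4 − 18.4X; [B2] = 12.3X.
At X = 0.59: [A1] = 2.52, [A2] = 25.5, [B2] = 7.25.
Kc = [B2]^2 / ([A1] [A2]^3) = 0.00125 (mol/L)^-2.

Kc = 0.00125 (mol/L)^-2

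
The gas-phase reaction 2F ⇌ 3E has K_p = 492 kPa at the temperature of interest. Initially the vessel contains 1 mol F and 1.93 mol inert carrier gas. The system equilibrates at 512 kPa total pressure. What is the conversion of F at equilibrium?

X = 0.561

Basis: 1 mol F initially; let X = conversion of F. Extent ξ = 0.5X.
Species balance: n_F = 1 − X; n_E = 1.5X; n_I = 1.93 (inert).
n_T = Σnᵢ = 2.93 + 0.5X.
With p_i = (n_i/n_T)P, K_p = p_E^3 / (p_F^2).
Equating to 492 kPa and solving on 0 < X < 1: X = 0.561.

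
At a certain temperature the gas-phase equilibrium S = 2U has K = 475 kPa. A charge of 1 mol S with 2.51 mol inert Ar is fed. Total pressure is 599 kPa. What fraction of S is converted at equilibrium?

Take 1 mol S as basis and let X be its fractional conversion, so ξ = X.
Mole table: n_S = 1 − X; n_U = 2X; n_I = 2.51 (inert).
Summing: n_T = 3.51 + X.
y_i = n_i/n_T, p_i = y_i·P. K = p_U^2 / (p_S).
Equating to 475 kPa and solving on 0 < X < 1: X = 0.582.

X = 0.582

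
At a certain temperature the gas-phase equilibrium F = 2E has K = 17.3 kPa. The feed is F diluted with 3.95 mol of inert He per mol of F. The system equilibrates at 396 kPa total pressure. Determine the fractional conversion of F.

X = 0.211

Take 1 mol F as basis and let X be its fractional conversion, so ξ = X.
At extent ξ: n_F = 1 − X; n_E = 2X; n_I = 3.95 (inert).
Summing: n_T = 4.95 + X.
y_i = n_i/n_T, p_i = y_i·P. K = p_E^2 / (p_F).
Setting this equal to 17.3 kPa and taking the physical root (0 < X < 1) gives X = 0.211.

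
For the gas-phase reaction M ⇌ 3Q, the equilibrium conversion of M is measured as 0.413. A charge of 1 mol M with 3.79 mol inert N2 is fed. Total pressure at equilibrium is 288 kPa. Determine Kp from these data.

Kp = 8.52e+03 kPa^2

Take 1 mol M as basis and let X be its fractional conversion, so ξ = X.
Moles: n_M = 1 − X; n_Q = 3X; n_I = 3.79 (inert).
Total moles n_T = 4.79 + 2X.
At X = 0.413: n_M = 0.587, n_Q = 1.24, n_T = 5.62.
p_i = (n_i/n_T)·P. Kp = p_Q^3 / (p_M) = 8.52e+03 kPa^2.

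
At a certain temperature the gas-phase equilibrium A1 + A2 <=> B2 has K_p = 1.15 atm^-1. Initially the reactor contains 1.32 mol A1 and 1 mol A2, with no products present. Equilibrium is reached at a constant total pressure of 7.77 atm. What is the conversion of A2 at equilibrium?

Take 1 mol A2 as basis and let X be its fractional conversion, so ξ = X.
Species balance: n_A1 = 1.32 − X; n_A2 = 1 − X; n_B2 = X.
Summing: n_T = 2.32 − X.
y_i = n_i/n_T, p_i = y_i·P. K_p = p_B2 / (p_A1 p_A2).
Setting this equal to 1.15 atm^-1 and taking the physical root (0 < X < 1) gives X = 0.762.

X = 0.762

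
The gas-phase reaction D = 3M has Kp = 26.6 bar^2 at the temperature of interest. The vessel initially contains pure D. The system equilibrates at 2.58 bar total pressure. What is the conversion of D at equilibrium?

X = 0.650

Basis: 1 mol D initially; let X = conversion of D. Extent ξ = X.
Moles: n_D = 1 − X; n_M = 3X.
Summing: n_T = 1 + 2X.
With p_i = (n_i/n_T)P, Kp = p_M^3 / (p_D).
Setting this equal to 26.6 bar^2 and taking the physical root (0 < X < 1) gives X = 0.650.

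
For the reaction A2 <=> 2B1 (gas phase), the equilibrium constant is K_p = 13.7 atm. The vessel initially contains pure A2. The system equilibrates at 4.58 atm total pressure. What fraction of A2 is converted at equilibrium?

X = 0.654

Take 1 mol A2 as basis and let X be its fractional conversion, so ξ = X.
At extent ξ: n_A2 = 1 − X; n_B1 = 2X.
Summing: n_T = 1 + X.
Mole fractions y_i = n_i/n_T; K_p = p_B1^2 / (p_A2) with p_i = y_i·P.
Substituting and setting equal to 13.7 atm gives a polynomial in X; the root in (0,1) is X = 0.654.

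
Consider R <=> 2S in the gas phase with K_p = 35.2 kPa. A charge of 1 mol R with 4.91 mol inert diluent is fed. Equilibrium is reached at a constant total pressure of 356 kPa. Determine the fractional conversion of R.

Take 1 mol R as basis and let X be its fractional conversion, so ξ = X.
Mole table: n_R = 1 − X; n_S = 2X; n_I = 4.91 (inert).
Total moles n_T = 5.91 + X.
y_i = n_i/n_T, p_i = y_i·P. K_p = p_S^2 / (p_R).
This yields a degree-2 equation in X; solving on (0,1), X = 0.323.

X = 0.323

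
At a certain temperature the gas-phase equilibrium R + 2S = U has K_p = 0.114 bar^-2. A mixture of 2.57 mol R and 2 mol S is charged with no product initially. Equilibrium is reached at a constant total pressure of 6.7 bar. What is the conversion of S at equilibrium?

Basis: 2 mol S initially; let X = conversion of S. Extent ξ = X.
Species balance: n_R = 2.57 − X; n_S = 2 − 2X; n_U = X.
Summing: n_T = 4.57 − 2X.
Mole fractions y_i = n_i/n_T; K_p = p_U / (p_R p_S^2) with p_i = y_i·P.
Substituting and setting equal to 0.114 bar^-2 gives a polynomial in X; the root in (0,1) is X = 0.591.

X = 0.591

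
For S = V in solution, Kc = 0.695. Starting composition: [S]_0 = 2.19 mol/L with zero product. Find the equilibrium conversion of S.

Let X = conversion of S; extent ξ = 2.19·X mol/L.
Concentrations: [S] = 2.19 − 2.19X; [V] = 2.19X.
Kc = [V] / ([S]).
This equals 0.695 at X = 0.410 (the root in 0 < X < 1).

X = 0.410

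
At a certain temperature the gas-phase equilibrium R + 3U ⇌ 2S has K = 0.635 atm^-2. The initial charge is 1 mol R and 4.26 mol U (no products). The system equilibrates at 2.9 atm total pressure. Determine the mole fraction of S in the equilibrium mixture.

Let X = conversion of R (basis 1 mol R); extent of reaction ξ = X.
Moles: n_R = 1 − X; n_U = 4.26 − 3X; n_S = 2X.
Summing: n_T = 5.26 − 2X.
y_i = n_i/n_T, p_i = y_i·P. K = p_S^2 / (p_R p_U^3).
This yields a degree-4 equation in X; solving on (0,1), X = 0.634.
Then n_S = 1.27, n_T = 3.99, so y_S = 0.318.

y_S = 0.318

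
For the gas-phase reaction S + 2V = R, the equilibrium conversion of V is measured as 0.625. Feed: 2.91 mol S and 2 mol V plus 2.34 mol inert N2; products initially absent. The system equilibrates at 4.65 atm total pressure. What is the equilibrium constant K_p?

Basis: 2 mol V initially; let X = conversion of V. Extent ξ = X.
Moles: n_S = 2.91 − X; n_V = 2 − 2X; n_R = X; n_I = 2.34 (inert).
Total moles n_T = 7.25 − 2X.
At X = 0.625: n_S = 2.29, n_V = 0.75, n_R = 0.625, n_T = 6.
p_i = (n_i/n_T)·P. K_p = p_R / (p_S p_V^2) = 0.81 atm^-2.

K_p = 0.81 atm^-2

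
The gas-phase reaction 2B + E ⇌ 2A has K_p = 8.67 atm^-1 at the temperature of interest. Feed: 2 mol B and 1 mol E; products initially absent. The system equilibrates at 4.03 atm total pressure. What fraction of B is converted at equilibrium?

X = 0.685

Let X = conversion of B (basis 2 mol B); extent of reaction ξ = X.
At extent ξ: n_B = 2 − 2X; n_E = 1 − X; n_A = 2X.
Total moles n_T = 3 − X.
With p_i = (n_i/n_T)P, K_p = p_A^2 / (p_B^2 p_E).
Equating to 8.67 atm^-1 and solving on 0 < X < 1: X = 0.685.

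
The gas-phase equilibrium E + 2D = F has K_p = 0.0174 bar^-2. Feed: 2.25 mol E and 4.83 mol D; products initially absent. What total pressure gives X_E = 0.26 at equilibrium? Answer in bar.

P = 7.26 bar

Basis: 2.25 mol E initially; let X = conversion of E. Extent ξ = 2.25X.
Moles: n_E = 2.25 − 2.25X; n_D = 4.83 − 4.5X; n_F = 2.25X.
n_T = Σnᵢ = 7.08 − 4.5X.
K_p = p_F / (p_E p_D^2) with p_i = (n_i/n_T)·P.
At X = 0.26: the mole-fraction product g(X) = Π y_i^ν_i = 0.9161. Since K_p = g(X)·P^{-2}, P = (g/K_p)^(1/2) = (0.9161/0.0174)^(1/2) = 7.26 bar.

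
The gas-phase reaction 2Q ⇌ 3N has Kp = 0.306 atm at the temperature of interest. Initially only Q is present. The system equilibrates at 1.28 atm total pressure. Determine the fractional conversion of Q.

X = 0.333

Basis: 1 mol Q initially; let X = conversion of Q. Extent ξ = 0.5X.
Mole table: n_Q = 1 − X; n_N = 1.5X.
Total moles n_T = 1 + 0.5X.
Mole fractions y_i = n_i/n_T; Kp = p_N^3 / (p_Q^2) with p_i = y_i·P.
Setting this equal to 0.306 atm and taking the physical root (0 < X < 1) gives X = 0.333.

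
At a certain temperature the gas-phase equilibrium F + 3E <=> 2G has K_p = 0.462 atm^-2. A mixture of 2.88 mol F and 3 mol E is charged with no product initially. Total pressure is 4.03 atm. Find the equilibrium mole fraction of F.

y_F = 0.487

Basis: 3 mol E initially; let X = conversion of E. Extent ξ = X.
Moles: n_F = 2.88 − X; n_E = 3 − 3X; n_G = 2X.
Total moles n_T = 5.88 − 2X.
Mole fractions y_i = n_i/n_T; K_p = p_G^2 / (p_F p_E^3) with p_i = y_i·P.
Equating to 0.462 atm^-2 and solving on 0 < X < 1: X = 0.594.
Then n_F = 2.29, n_T = 4.69, so y_F = 0.487.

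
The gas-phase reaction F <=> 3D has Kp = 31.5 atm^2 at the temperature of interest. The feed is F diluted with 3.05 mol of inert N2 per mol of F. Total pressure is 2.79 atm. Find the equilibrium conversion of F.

X = 0.869

Take 1 mol F as basis and let X be its fractional conversion, so ξ = X.
Mole table: n_F = 1 − X; n_D = 3X; n_I = 3.05 (inert).
n_T = Σnᵢ = 4.05 + 2X.
y_i = n_i/n_T, p_i = y_i·P. Kp = p_D^3 / (p_F).
Equating to 31.5 atm^2 and solving on 0 < X < 1: X = 0.869.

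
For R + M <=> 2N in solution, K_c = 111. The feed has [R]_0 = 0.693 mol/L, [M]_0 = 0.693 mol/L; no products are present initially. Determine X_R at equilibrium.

X = 0.840

Let X = conversion of R; extent ξ = 0.693·X mol/L.
Concentrations: [R] = 0.693 − 0.693X; [M] = 0.693 − 0.693X; [N] = 1.39X.
K_c = [N]^2 / ([R] [M]).
Solving K_c = 111 for X ∈ (0,1): X = 0.840.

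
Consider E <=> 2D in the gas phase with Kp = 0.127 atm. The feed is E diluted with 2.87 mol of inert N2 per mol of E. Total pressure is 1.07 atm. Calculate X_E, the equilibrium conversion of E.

X = 0.295

Let X = conversion of E (basis 1 mol E); extent of reaction ξ = X.
Moles: n_E = 1 − X; n_D = 2X; n_I = 2.87 (inert).
n_T = Σnᵢ = 3.87 + X.
With p_i = (n_i/n_T)P, Kp = p_D^2 / (p_E).
This yields a degree-2 equation in X; solving on (0,1), X = 0.295.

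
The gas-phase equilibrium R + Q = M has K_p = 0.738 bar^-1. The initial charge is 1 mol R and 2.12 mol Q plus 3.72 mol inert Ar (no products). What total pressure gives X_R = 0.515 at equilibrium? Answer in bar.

P = 5.67 bar

Let X = conversion of R (basis 1 mol R); extent of reaction ξ = X.
Mole table: n_R = 1 − X; n_Q = 2.12 − X; n_M = X; n_I = 3.72 (inert).
Total moles n_T = 6.84 − X.
K_p = p_M / (p_R p_Q) with p_i = (n_i/n_T)·P.
At X = 0.515: the mole-fraction product g(X) = Π y_i^ν_i = 4.185. Since K_p = g(X)·P^{-1}, P = (g/K_p)^(1/1) = (4.185/0.738)^(1/1) = 5.67 bar.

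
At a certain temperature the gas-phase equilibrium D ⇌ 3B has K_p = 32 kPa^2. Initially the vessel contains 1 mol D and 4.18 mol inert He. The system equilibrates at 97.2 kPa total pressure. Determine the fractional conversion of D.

Basis: 1 mol D initially; let X = conversion of D. Extent ξ = X.
Species balance: n_D = 1 − X; n_B = 3X; n_I = 4.18 (inert).
Summing: n_T = 5.18 + 2X.
With p_i = (n_i/n_T)P, K_p = p_B^3 / (p_D).
Substituting and setting equal to 32 kPa^2 gives a polynomial in X; the root in (0,1) is X = 0.147.

X = 0.147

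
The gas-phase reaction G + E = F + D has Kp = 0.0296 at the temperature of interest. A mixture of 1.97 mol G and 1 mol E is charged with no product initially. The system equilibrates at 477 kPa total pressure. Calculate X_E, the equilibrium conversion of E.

Take 1 mol E as basis and let X be its fractional conversion, so ξ = X.
Mole table: n_G = 1.97 − X; n_E = 1 − X; n_F = X; n_D = X.
Total moles n_T = 2.97 (Δν = 0, constant).
Mole fractions y_i = n_i/n_T; Kp = p_F p_D / (p_G p_E) with p_i = y_i·P.
Substituting and setting equal to 0.0296 gives a polynomial in X; the root in (0,1) is X = 0.204.

X = 0.204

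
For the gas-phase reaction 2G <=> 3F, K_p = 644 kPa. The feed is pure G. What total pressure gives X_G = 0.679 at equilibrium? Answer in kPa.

Let X = conversion of G (basis 1 mol G); extent of reaction ξ = 0.5X.
At extent ξ: n_G = 1 − X; n_F = 1.5X.
Summing: n_T = 1 + 0.5X.
K_p = p_F^3 / (p_G^2) with p_i = (n_i/n_T)·P.
At X = 0.679: the mole-fraction product g(X) = Π y_i^ν_i = 7.655. Since K_p = g(X)·P^{1}, P = (K_p/g)^(1/1) = (644/7.655)^(1/1) = 84.1 kPa.

P = 84.1 kPa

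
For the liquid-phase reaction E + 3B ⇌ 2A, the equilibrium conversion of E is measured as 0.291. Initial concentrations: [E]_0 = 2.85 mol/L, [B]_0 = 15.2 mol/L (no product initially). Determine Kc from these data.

Kc = 0.000663 (mol/L)^-2

Let X = conversion of E.
Concentrations: [E] = 2.85 − 2.85X; [B] = 15.2 − 8.55X; [A] = 5.7X.
At X = 0.291: [E] = 2.02, [B] = 12.7, [A] = 1.66.
Kc = [A]^2 / ([E] [B]^3) = 0.000663 (mol/L)^-2.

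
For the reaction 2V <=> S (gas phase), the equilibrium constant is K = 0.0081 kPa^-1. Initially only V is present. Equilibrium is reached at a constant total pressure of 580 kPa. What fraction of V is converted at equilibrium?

X = 0.775

Basis: 1 mol V initially; let X = conversion of V. Extent ξ = 0.5X.
Species balance: n_V = 1 − X; n_S = 0.5X.
Total moles n_T = 1 − 0.5X.
Mole fractions y_i = n_i/n_T; K = p_S / (p_V^2) with p_i = y_i·P.
Substituting and setting equal to 0.0081 kPa^-1 gives a polynomial in X; the root in (0,1) is X = 0.775.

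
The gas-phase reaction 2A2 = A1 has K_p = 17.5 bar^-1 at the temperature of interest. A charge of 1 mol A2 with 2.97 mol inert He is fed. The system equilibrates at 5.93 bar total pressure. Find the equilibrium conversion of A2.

Basis: 1 mol A2 initially; let X = conversion of A2. Extent ξ = 0.5X.
Moles: n_A2 = 1 − X; n_A1 = 0.5X; n_I = 2.97 (inert).
Summing: n_T = 3.97 − 0.5X.
With p_i = (n_i/n_T)P, K_p = p_A1 / (p_A2^2).
Substituting and setting equal to 17.5 bar^-1 gives a polynomial in X; the root in (0,1) is X = 0.878.

X = 0.878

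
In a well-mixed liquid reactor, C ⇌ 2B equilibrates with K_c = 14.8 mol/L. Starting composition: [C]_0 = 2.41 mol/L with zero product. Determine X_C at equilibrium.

X = 0.690

Let X = conversion of C; extent ξ = 2.41·X mol/L.
Concentrations: [C] = 2.41 − 2.41X; [B] = 4.82X.
K_c = [B]^2 / ([C]).
Setting equal to 14.8 and solving for X on (0,1) gives X = 0.690.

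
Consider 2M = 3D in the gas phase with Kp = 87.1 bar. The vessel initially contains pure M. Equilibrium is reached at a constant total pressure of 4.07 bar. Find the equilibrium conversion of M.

X = 0.771

Basis: 1 mol M initially; let X = conversion of M. Extent ξ = 0.5X.
Species balance: n_M = 1 − X; n_D = 1.5X.
n_T = Σnᵢ = 1 + 0.5X.
y_i = n_i/n_T, p_i = y_i·P. Kp = p_D^3 / (p_M^2).
Substituting and setting equal to 87.1 bar gives a polynomial in X; the root in (0,1) is X = 0.771.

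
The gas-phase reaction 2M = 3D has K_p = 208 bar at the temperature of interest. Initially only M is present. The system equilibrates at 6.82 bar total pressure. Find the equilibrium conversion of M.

X = 0.799

Basis: 1 mol M initially; let X = conversion of M. Extent ξ = 0.5X.
Mole table: n_M = 1 − X; n_D = 1.5X.
Summing: n_T = 1 + 0.5X.
y_i = n_i/n_T, p_i = y_i·P. K_p = p_D^3 / (p_M^2).
This yields a degree-3 equation in X; solving on (0,1), X = 0.799.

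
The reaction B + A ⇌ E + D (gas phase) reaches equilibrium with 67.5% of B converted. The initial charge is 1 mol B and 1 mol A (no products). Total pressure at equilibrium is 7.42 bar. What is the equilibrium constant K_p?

K_p = 4.31

Take 1 mol B as basis and let X be its fractional conversion, so ξ = X.
Species balance: n_B = 1 − X; n_A = 1 − X; n_E = X; n_D = X.
Since Δν = 0, n_T = 2 throughout.
At X = 0.675: n_B = 0.325, n_A = 0.325, n_E = 0.675, n_D = 0.675, n_T = 2.
p_i = (n_i/n_T)·P. K_p = p_E p_D / (p_B p_A) = 4.31.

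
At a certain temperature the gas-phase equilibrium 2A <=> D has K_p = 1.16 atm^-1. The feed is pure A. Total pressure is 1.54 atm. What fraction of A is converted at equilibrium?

X = 0.650

Take 1 mol A as basis and let X be its fractional conversion, so ξ = 0.5X.
Moles: n_A = 1 − X; n_D = 0.5X.
Total moles n_T = 1 − 0.5X.
Mole fractions y_i = n_i/n_T; K_p = p_D / (p_A^2) with p_i = y_i·P.
Equating to 1.16 atm^-1 and solving on 0 < X < 1: X = 0.650.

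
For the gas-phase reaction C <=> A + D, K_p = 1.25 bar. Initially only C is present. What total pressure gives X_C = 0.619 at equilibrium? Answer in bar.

P = 2.01 bar

Let X = conversion of C (basis 1 mol C); extent of reaction ξ = X.
Moles: n_C = 1 − X; n_A = X; n_D = X.
Summing: n_T = 1 + X.
K_p = p_A p_D / (p_C) with p_i = (n_i/n_T)·P.
At X = 0.619: the mole-fraction product g(X) = Π y_i^ν_i = 0.6212. Since K_p = g(X)·P^{1}, P = (K_p/g)^(1/1) = (1.25/0.6212)^(1/1) = 2.01 bar.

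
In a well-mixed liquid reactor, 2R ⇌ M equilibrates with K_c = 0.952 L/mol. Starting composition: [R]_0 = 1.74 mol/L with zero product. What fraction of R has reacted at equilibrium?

Let X = conversion of R; extent ξ = 1.74X/2 mol/L.
Concentrations: [R] = 1.74 − 1.74X; [M] = 0.87X.
K_c = [M] / ([R]^2).
This equals 0.952 at X = 0.581 (the root in 0 < X < 1).

X = 0.581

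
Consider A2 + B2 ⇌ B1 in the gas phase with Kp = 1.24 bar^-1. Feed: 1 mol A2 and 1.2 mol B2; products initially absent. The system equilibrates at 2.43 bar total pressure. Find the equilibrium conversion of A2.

X = 0.544

Basis: 1 mol A2 initially; let X = conversion of A2. Extent ξ = X.
Mole table: n_A2 = 1 − X; n_B2 = 1.2 − X; n_B1 = X.
Summing: n_T = 2.2 − X.
Mole fractions y_i = n_i/n_T; Kp = p_B1 / (p_A2 p_B2) with p_i = y_i·P.
Setting this equal to 1.24 bar^-1 and taking the physical root (0 < X < 1) gives X = 0.544.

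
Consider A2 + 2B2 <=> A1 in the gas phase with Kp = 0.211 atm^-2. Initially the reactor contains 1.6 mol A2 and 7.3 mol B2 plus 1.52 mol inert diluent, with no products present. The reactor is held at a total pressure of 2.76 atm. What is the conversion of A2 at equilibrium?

X = 0.410

Let X = conversion of A2 (basis 1.6 mol A2); extent of reaction ξ = 1.6X.
At extent ξ: n_A2 = 1.6 − 1.6X; n_B2 = 7.3 − 3.2X; n_A1 = 1.6X; n_I = 1.52 (inert).
Summing: n_T = 10.4 − 3.2X.
Mole fractions y_i = n_i/n_T; Kp = p_A1 / (p_A2 p_B2^2) with p_i = y_i·P.
Equating to 0.211 atm^-2 and solving on 0 < X < 1: X = 0.410.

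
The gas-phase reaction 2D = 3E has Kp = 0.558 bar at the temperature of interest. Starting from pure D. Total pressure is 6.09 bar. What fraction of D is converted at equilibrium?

X = 0.257

Let X = conversion of D (basis 1 mol D); extent of reaction ξ = 0.5X.
Moles: n_D = 1 − X; n_E = 1.5X.
Summing: n_T = 1 + 0.5X.
With p_i = (n_i/n_T)P, Kp = p_E^3 / (p_D^2).
Setting this equal to 0.558 bar and taking the physical root (0 < X < 1) gives X = 0.257.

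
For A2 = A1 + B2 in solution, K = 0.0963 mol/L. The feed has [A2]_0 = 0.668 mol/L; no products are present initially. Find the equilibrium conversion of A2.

X = 0.314

Let X = conversion of A2; extent ξ = 0.668·X mol/L.
Concentrations: [A2] = 0.668 − 0.668X; [A1] = 0.668X; [B2] = 0.668X.
K = [A1] [B2] / ([A2]).
This equals 0.0963 at X = 0.314 (the root in 0 < X < 1).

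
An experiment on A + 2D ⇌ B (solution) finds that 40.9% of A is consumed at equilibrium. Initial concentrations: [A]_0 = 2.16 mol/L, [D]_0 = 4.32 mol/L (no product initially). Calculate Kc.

Kc = 0.106 (mol/L)^-2

Let X = conversion of A.
Concentrations: [A] = 2.16 − 2.16X; [D] = 4.32 − 4.32X; [B] = 2.16X.
At X = 0.409: [A] = 1.28, [D] = 2.55, [B] = 0.883.
Kc = [B] / ([A] [D]^2) = 0.106 (mol/L)^-2.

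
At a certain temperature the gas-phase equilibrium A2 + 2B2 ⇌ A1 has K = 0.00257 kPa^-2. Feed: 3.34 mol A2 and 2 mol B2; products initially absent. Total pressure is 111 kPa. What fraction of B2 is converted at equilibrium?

Take 2 mol B2 as basis and let X be its fractional conversion, so ξ = X.
Moles: n_A2 = 3.34 − X; n_B2 = 2 − 2X; n_A1 = X.
n_T = Σnᵢ = 5.34 − 2X.
y_i = n_i/n_T, p_i = y_i·P. K = p_A1 / (p_A2 p_B2^2).
Substituting and setting equal to 0.00257 kPa^-2 gives a polynomial in X; the root in (0,1) is X = 0.813.

X = 0.813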